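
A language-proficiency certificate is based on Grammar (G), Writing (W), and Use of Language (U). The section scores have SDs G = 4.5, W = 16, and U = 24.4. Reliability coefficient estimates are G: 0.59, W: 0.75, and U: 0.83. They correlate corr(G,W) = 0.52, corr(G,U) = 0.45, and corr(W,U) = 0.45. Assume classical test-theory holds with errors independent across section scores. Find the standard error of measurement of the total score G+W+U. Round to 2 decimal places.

Var(total) = 871.61 + 525.06 = 1396.67.
True-score variance = 698.096 + 525.06 = 1223.16, so reliability = 0.8758.
Error variance = 1396.67 − 1223.16 = 173.514; SEM = √173.514 = 13.17.

13.17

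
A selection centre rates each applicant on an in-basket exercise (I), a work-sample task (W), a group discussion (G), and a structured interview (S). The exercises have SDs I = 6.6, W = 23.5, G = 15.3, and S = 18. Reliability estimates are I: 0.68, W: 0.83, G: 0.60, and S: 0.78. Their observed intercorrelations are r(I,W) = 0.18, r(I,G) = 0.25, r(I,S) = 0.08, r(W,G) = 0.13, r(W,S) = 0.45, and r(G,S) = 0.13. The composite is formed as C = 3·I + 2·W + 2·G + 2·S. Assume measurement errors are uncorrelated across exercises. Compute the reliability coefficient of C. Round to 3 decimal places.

Var(C) = 3²·6.6² + 2²·23.5² + 2²·15.3² + 2²·18² + 2·[6·6.6·23.5·0.18 + 6·6.6·15.3·0.25 + 6·6.6·18·0.08 + 4·23.5·15.3·0.13 + 4·23.5·18·0.45 + 4·15.3·18·0.13] = 4833.4 + 2935.15 = 7768.55.
Because errors are independent across components, Cov(Tᵢ,Tⱼ) = Cov(Xᵢ,Xⱼ); the off-diagonal part of the true-score variance is the same as above.
True-score variance = [3²·6.6²·0.68 + 2²·23.5²·0.83 + 2²·15.3²·0.60 + 2²·18²·0.78] + 2935.15 = 3672.75 + 2935.15 = 6607.91.
Reliability = 6607.91 / 7768.55 = 0.851.

0.851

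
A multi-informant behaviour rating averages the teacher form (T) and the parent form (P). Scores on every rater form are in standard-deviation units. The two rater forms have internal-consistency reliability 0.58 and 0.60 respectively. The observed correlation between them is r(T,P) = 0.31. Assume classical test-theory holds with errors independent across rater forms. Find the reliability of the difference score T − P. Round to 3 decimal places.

Var(T−P) = 1 + 1 − 2·0.31 = 2 − 0.62 = 1.38.
Under uncorrelated errors the observed covariances equal the true-score covariances, so only the own-variance terms attenuate.
True-score variance = [0.58 + 0.60] − 0.62 = 1.18 − 0.62 = 0.56.
Reliability = 0.56 / 1.38 = 0.406.

0.406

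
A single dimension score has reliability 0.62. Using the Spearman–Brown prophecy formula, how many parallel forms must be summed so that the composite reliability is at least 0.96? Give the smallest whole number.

k ≥ ρ*(1−ρ₁)/(ρ₁(1−ρ*)) = 0.96·0.38 / (0.62·0.04) = 14.710.
Smallest integer k = 15.

15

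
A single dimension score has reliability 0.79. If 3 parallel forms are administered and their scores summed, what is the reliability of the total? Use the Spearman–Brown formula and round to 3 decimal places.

ρ_k = kρ / (1 + (k−1)ρ) = 3·0.79 / (1 + 2·0.79) = 2.370 / 2.580 = 0.919.

0.919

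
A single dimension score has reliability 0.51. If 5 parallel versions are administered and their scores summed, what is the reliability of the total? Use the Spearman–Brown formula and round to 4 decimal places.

0.8388

ρ_k = kρ / (1 + (k−1)ρ) = 5·0.51 / (1 + 4·0.51) = 2.550 / 3.040 = 0.8388.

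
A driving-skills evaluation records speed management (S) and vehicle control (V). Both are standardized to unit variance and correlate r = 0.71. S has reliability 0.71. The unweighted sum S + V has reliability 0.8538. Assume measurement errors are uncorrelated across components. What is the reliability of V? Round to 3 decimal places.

0.790

Var(S+V) = 2 + 2·0.71 = 3.420.
True-score variance = ρ_S + ρ_V + 2·0.71, so 0.8538 = (0.71 + ρ_V + 1.42) / 3.420.
ρ_V = 0.8538·3.420 − 0.71 − 1.42 = 0.790.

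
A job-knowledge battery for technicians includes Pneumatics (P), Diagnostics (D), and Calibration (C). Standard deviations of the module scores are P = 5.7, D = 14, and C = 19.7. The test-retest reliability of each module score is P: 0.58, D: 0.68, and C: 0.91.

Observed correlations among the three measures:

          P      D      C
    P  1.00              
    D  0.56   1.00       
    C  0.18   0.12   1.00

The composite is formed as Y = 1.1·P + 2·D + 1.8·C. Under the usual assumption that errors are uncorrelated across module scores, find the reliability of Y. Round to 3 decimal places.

Var(Y) = 1.1²·5.7² + 2²·14² + 1.8²·19.7² + 2·[2.2·5.7·14·0.56 + 1.98·5.7·19.7·0.18 + 3.6·14·19.7·0.12] = 2080.72 + 514.959 = 2595.68.
Under uncorrelated errors the observed covariances equal the true-score covariances, so only the own-variance terms attenuate.
True-score variance = [1.1²·5.7²·0.58 + 2²·14²·0.68 + 1.8²·19.7²·0.91] + 514.959 = 1700.17 + 514.959 = 2215.12.
Reliability = 2215.12 / 2595.68 = 0.853.

0.853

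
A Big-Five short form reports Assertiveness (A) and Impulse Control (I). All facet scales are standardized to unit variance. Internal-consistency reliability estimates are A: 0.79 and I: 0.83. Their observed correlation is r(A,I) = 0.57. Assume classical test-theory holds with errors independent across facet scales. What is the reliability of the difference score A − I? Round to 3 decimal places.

0.558

Var(A−I) = 1 + 1 − 2·0.57 = 2 − 1.14 = 0.86.
Because errors are independent across components, Cov(Tᵢ,Tⱼ) = Cov(Xᵢ,Xⱼ); the off-diagonal part of the true-score variance is the same as above.
True-score variance = [0.79 + 0.83] − 1.14 = 1.62 − 1.14 = 0.48.
Reliability = 0.48 / 0.86 = 0.558.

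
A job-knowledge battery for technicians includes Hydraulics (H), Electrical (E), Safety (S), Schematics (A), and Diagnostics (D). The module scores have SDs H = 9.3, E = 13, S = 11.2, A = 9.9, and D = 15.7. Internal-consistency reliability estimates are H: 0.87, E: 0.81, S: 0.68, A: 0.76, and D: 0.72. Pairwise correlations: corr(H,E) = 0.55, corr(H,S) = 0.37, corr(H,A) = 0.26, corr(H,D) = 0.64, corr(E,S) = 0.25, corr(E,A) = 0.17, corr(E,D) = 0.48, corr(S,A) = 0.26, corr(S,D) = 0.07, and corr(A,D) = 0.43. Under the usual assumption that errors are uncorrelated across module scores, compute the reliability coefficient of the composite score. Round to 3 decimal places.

Var(H+E+S+A+D) = 9.3² + 13² + 11.2² + 9.9² + 15.7² + 2·[9.3·13·0.55 + 9.3·11.2·0.37 + 9.3·9.9·0.26 + 9.3·15.7·0.64 + 13·11.2·0.25 + 13·9.9·0.17 + 13·15.7·0.48 + 11.2·9.9·0.26 + 11.2·15.7·0.07 + 9.9·15.7·0.43] = 725.43 + 973.277 = 1698.71.
Because errors are independent across components, Cov(Tᵢ,Tⱼ) = Cov(Xᵢ,Xⱼ); the off-diagonal part of the true-score variance is the same as above.
True-score variance = [9.3²·0.87 + 13²·0.81 + 11.2²·0.68 + 9.9²·0.76 + 15.7²·0.72] + 973.277 = 549.396 + 973.277 = 1522.67.
Reliability = 1522.67 / 1698.71 = 0.896.

0.896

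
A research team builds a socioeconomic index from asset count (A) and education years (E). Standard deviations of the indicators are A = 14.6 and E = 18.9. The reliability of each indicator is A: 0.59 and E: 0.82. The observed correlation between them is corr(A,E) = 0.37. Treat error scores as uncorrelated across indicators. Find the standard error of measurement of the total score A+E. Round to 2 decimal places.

12.32

Var(total) = 570.37 + 204.196 = 774.566.
True-score variance = 418.677 + 204.196 = 622.872, so reliability = 0.8042.
Error variance = 774.566 − 622.872 = 151.693; SEM = √151.693 = 12.32.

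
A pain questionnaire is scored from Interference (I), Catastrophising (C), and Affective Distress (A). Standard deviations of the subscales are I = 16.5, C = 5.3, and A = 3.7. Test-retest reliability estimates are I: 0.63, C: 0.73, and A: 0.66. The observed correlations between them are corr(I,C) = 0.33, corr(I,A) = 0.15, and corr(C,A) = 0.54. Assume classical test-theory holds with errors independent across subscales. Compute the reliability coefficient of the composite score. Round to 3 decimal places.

Var(I+C+A) = 16.5² + 5.3² + 3.7² + 2·[16.5·5.3·0.33 + 16.5·3.7·0.15 + 5.3·3.7·0.54] = 314.03 + 97.2108 = 411.241.
Under uncorrelated errors the observed covariances equal the true-score covariances, so only the own-variance terms attenuate.
True-score variance = [16.5²·0.63 + 5.3²·0.73 + 3.7²·0.66] + 97.2108 = 201.059 + 97.2108 = 298.269.
Reliability = 298.269 / 411.241 = 0.725.

0.725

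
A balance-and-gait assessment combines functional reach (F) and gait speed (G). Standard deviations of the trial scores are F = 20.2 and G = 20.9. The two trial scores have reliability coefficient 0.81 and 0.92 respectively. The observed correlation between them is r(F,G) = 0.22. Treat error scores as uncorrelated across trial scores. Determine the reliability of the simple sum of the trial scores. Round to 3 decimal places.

Var(F+G) = 20.2² + 20.9² + 2·[20.2·20.9·0.22] = 844.85 + 185.759 = 1030.61.
Because errors are independent across components, Cov(Tᵢ,Tⱼ) = Cov(Xᵢ,Xⱼ); the off-diagonal part of the true-score variance is the same as above.
True-score variance = [20.2²·0.81 + 20.9²·0.92] + 185.759 = 732.378 + 185.759 = 918.137.
Reliability = 918.137 / 1030.61 = 0.891.

0.891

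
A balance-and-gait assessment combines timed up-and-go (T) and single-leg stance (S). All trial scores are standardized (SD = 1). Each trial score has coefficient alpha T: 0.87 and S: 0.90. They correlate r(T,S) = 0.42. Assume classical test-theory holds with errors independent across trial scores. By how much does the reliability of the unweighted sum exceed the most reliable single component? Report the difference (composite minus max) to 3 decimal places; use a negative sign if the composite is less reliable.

0.019

Var(sum) = 2 + 0.84 = 2.84; true-score variance = 1.77 + 0.84 = 2.61; composite reliability = 0.9190.
Max component reliability = 0.9000.
Difference = 0.9190 − 0.9000 = 0.019.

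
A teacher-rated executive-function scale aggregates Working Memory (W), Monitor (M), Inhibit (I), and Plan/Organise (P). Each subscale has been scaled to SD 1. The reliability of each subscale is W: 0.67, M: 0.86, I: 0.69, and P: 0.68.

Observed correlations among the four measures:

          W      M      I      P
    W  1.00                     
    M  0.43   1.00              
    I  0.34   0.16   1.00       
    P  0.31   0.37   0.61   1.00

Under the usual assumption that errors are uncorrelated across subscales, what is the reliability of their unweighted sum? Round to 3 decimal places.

Var(W+M+I+P) = 4 + 2·[0.43 + 0.34 + 0.31 + 0.16 + 0.37 + 0.61] = 4 + 4.44 = 8.44.
Because errors are independent across components, Cov(Tᵢ,Tⱼ) = Cov(Xᵢ,Xⱼ); the off-diagonal part of the true-score variance is the same as above.
True-score variance = [0.67 + 0.86 + 0.69 + 0.68] + 4.44 = 2.9 + 4.44 = 7.34.
Reliability = 7.34 / 8.44 = 0.870.

0.870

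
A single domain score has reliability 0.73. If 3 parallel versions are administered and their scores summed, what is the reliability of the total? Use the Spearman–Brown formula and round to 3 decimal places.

ρ_k = kρ / (1 + (k−1)ρ) = 3·0.73 / (1 + 2·0.73) = 2.190 / 2.460 = 0.890.

0.890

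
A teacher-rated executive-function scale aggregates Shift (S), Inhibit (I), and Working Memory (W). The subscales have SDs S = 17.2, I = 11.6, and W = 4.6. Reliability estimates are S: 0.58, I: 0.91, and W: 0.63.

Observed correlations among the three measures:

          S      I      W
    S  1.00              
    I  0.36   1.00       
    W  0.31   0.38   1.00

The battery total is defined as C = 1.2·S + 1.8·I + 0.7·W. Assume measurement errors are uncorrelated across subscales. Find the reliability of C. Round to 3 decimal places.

0.826

Var(C) = 1.2²·17.2² + 1.8²·11.6² + 0.7²·4.6² + 2·[2.16·17.2·11.6·0.36 + 0.84·17.2·4.6·0.31 + 1.26·11.6·4.6·0.38] = 872.352 + 402.597 = 1274.95.
With uncorrelated errors the cross-covariances are all true-score covariance, so they carry over unchanged; only the diagonal terms shrink to ρᵢσᵢ².
True-score variance = [1.2²·17.2²·0.58 + 1.8²·11.6²·0.91 + 0.7²·4.6²·0.63] + 402.597 = 650.354 + 402.597 = 1052.95.
Reliability = 1052.95 / 1274.95 = 0.826.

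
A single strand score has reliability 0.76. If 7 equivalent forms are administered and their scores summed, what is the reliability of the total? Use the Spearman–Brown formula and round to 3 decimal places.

0.957

ρ_k = kρ / (1 + (k−1)ρ) = 7·0.76 / (1 + 6·0.76) = 5.320 / 5.560 = 0.957.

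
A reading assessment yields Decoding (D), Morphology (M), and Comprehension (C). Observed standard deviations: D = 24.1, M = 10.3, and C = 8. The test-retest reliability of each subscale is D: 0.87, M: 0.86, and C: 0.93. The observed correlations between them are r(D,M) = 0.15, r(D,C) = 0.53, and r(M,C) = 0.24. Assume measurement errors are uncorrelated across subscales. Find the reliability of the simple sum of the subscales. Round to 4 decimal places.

0.9113

Var(D+M+C) = 24.1² + 10.3² + 8² + 2·[24.1·10.3·0.15 + 24.1·8·0.53 + 10.3·8·0.24] = 750.9 + 318.389 = 1069.29.
With uncorrelated errors the cross-covariances are all true-score covariance, so they carry over unchanged; only the diagonal terms shrink to ρᵢσᵢ².
True-score variance = [24.1²·0.87 + 10.3²·0.86 + 8²·0.93] + 318.389 = 656.062 + 318.389 = 974.451.
Reliability = 974.451 / 1069.29 = 0.9113.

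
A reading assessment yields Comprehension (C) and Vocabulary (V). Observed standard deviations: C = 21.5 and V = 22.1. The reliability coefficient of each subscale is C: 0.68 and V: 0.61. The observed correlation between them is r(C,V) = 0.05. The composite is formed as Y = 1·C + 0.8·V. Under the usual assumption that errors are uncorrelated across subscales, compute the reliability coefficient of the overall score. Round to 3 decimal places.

0.668

Var(Y) = 21.5² + 0.8²·22.1² + 2·[0.8·21.5·22.1·0.05] = 774.832 + 38.012 = 812.844.
With uncorrelated errors the cross-covariances are all true-score covariance, so they carry over unchanged; only the diagonal terms shrink to ρᵢσᵢ².
True-score variance = [21.5²·0.68 + 0.8²·22.1²·0.61] + 38.012 = 505.005 + 38.012 = 543.017.
Reliability = 543.017 / 812.844 = 0.668.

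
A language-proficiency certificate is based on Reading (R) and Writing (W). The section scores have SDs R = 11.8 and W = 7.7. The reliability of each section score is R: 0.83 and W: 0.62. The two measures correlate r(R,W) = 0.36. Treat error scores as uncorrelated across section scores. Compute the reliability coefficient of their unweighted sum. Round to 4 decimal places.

Var(R+W) = 11.8² + 7.7² + 2·[11.8·7.7·0.36] = 198.53 + 65.4192 = 263.949.
With uncorrelated errors the cross-covariances are all true-score covariance, so they carry over unchanged; only the diagonal terms shrink to ρᵢσᵢ².
True-score variance = [11.8²·0.83 + 7.7²·0.62] + 65.4192 = 152.329 + 65.4192 = 217.748.
Reliability = 217.748 / 263.949 = 0.8250.

0.8250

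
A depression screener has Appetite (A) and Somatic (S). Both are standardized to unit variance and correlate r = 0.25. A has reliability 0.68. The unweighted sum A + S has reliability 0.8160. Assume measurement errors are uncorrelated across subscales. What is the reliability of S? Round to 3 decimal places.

0.860

Var(A+S) = 2 + 2·0.25 = 2.500.
True-score variance = ρ_A + ρ_S + 2·0.25, so 0.8160 = (0.68 + ρ_S + 0.50) / 2.500.
ρ_S = 0.8160·2.500 − 0.68 − 0.50 = 0.860.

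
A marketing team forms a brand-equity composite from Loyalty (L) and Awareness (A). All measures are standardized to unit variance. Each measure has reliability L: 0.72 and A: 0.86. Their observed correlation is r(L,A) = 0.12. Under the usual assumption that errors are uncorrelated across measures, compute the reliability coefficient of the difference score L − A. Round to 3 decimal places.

Var(L−A) = 1 + 1 − 2·0.12 = 2 − 0.24 = 1.76.
With uncorrelated errors the cross-covariances are all true-score covariance, so they carry over unchanged; only the diagonal terms shrink to ρᵢσᵢ².
True-score variance = [0.72 + 0.86] − 0.24 = 1.58 − 0.24 = 1.34.
Reliability = 1.34 / 1.76 = 0.761.

0.761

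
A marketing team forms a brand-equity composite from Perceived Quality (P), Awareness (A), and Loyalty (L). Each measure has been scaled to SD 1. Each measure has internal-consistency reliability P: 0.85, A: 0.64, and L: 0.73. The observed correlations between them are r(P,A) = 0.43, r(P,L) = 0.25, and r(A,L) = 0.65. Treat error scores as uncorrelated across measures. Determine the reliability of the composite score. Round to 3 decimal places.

0.862

Var(P+A+L) = 3 + 2·[0.43 + 0.25 + 0.65] = 3 + 2.66 = 5.66.
With uncorrelated errors the cross-covariances are all true-score covariance, so they carry over unchanged; only the diagonal terms shrink to ρᵢσᵢ².
True-score variance = [0.85 + 0.64 + 0.73] + 2.66 = 2.22 + 2.66 = 4.88.
Reliability = 4.88 / 5.66 = 0.862.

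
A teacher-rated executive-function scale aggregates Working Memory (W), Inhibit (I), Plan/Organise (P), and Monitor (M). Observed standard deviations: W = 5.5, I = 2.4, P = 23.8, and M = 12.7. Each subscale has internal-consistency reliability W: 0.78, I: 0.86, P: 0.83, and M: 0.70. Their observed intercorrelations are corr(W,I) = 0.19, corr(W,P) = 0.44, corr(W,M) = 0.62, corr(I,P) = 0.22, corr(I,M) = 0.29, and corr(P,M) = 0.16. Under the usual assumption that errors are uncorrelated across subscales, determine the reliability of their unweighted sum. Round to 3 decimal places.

Var(W+I+P+M) = 5.5² + 2.4² + 23.8² + 12.7² + 2·[5.5·2.4·0.19 + 5.5·23.8·0.44 + 5.5·12.7·0.62 + 2.4·23.8·0.22 + 2.4·12.7·0.29 + 23.8·12.7·0.16] = 763.74 + 346.356 = 1110.1.
With uncorrelated errors the cross-covariances are all true-score covariance, so they carry over unchanged; only the diagonal terms shrink to ρᵢσᵢ².
True-score variance = [5.5²·0.78 + 2.4²·0.86 + 23.8²·0.83 + 12.7²·0.70] + 346.356 = 611.597 + 346.356 = 957.953.
Reliability = 957.953 / 1110.1 = 0.863.

0.863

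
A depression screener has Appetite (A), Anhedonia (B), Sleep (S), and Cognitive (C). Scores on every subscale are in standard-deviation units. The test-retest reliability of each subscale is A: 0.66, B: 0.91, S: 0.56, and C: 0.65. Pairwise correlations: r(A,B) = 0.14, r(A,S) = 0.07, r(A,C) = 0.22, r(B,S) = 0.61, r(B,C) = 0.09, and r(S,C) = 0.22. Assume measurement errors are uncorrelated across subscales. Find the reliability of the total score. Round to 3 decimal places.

Var(A+B+S+C) = 4 + 2·[0.14 + 0.07 + 0.22 + 0.61 + 0.09 + 0.22] = 4 + 2.7 = 6.7.
Under uncorrelated errors the observed covariances equal the true-score covariances, so only the own-variance terms attenuate.
True-score variance = [0.66 + 0.91 + 0.56 + 0.65] + 2.7 = 2.78 + 2.7 = 5.48.
Reliability = 5.48 / 6.7 = 0.818.

0.818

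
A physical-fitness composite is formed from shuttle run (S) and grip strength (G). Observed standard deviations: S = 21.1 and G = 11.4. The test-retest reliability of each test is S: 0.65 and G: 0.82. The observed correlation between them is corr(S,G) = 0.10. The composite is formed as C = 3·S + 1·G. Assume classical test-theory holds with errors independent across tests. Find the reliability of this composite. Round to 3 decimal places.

0.667

Var(C) = 3²·21.1² + 11.4² + 2·[3·21.1·11.4·0.10] = 4136.85 + 144.324 = 4281.17.
Under uncorrelated errors the observed covariances equal the true-score covariances, so only the own-variance terms attenuate.
True-score variance = [3²·21.1²·0.65 + 11.4²·0.82] + 144.324 = 2711.05 + 144.324 = 2855.37.
Reliability = 2855.37 / 4281.17 = 0.667.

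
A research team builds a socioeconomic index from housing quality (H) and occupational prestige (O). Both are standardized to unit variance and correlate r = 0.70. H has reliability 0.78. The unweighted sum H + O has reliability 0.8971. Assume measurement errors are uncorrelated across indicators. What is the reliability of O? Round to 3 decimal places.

0.870

Var(H+O) = 2 + 2·0.70 = 3.400.
True-score variance = ρ_H + ρ_O + 2·0.70, so 0.8971 = (0.78 + ρ_O + 1.40) / 3.400.
ρ_O = 0.8971·3.400 − 0.78 − 1.40 = 0.870.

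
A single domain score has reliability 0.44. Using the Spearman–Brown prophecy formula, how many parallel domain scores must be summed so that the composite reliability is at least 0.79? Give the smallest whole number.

k ≥ ρ*(1−ρ₁)/(ρ₁(1−ρ*)) = 0.79·0.56 / (0.44·0.21) = 4.788.
Smallest integer k = 5.

5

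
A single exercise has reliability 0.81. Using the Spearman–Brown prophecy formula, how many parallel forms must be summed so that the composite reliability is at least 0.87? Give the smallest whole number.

2

k ≥ ρ*(1−ρ₁)/(ρ₁(1−ρ*)) = 0.87·0.19 / (0.81·0.13) = 1.570.
Smallest integer k = 2.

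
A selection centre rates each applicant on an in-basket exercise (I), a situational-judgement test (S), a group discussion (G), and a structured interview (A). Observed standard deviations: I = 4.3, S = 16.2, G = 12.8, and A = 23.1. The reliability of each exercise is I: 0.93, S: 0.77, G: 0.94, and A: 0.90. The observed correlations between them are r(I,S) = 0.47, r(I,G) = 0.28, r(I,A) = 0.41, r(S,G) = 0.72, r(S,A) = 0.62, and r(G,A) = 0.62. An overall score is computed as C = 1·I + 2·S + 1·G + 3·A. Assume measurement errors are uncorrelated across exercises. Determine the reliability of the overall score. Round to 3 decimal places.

Var(C) = 4.3² + 2²·16.2² + 12.8² + 3²·23.1² + 2·[2·4.3·16.2·0.47 + 4.3·12.8·0.28 + 3·4.3·23.1·0.41 + 2·16.2·12.8·0.72 + 6·16.2·23.1·0.62 + 3·12.8·23.1·0.62] = 6034.58 + 4887.46 = 10922.
Under uncorrelated errors the observed covariances equal the true-score covariances, so only the own-variance terms attenuate.
True-score variance = [4.3²·0.93 + 2²·16.2²·0.77 + 12.8²·0.94 + 3²·23.1²·0.90] + 4887.46 = 5301.76 + 4887.46 = 10189.2.
Reliability = 10189.2 / 10922 = 0.933.

0.933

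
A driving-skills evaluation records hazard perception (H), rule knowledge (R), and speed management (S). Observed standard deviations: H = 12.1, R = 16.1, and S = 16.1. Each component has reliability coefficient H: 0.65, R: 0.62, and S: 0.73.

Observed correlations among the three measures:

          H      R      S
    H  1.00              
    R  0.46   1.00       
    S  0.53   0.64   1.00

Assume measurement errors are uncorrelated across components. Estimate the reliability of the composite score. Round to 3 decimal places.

Var(H+R+S) = 12.1² + 16.1² + 16.1² + 2·[12.1·16.1·0.46 + 12.1·16.1·0.53 + 16.1·16.1·0.64] = 664.83 + 717.513 = 1382.34.
Under uncorrelated errors the observed covariances equal the true-score covariances, so only the own-variance terms attenuate.
True-score variance = [12.1²·0.65 + 16.1²·0.62 + 16.1²·0.73] + 717.513 = 445.1 + 717.513 = 1162.61.
Reliability = 1162.61 / 1382.34 = 0.841.

0.841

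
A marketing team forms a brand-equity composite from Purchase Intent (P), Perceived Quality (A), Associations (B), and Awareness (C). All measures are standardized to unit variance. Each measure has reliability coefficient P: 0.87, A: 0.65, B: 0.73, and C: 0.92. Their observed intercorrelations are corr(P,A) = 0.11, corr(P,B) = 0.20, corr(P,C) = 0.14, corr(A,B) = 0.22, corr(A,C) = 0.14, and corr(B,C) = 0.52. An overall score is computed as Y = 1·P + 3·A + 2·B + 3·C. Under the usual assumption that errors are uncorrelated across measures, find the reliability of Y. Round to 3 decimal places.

0.862

Var(Y) = 1 + 3² + 2² + 3² + 2·[3·0.11 + 2·0.20 + 3·0.14 + 6·0.22 + 9·0.14 + 6·0.52] = 23 + 13.7 = 36.7.
Under uncorrelated errors the observed covariances equal the true-score covariances, so only the own-variance terms attenuate.
True-score variance = [0.87 + 3²·0.65 + 2²·0.73 + 3²·0.92] + 13.7 = 17.92 + 13.7 = 31.62.
Reliability = 31.62 / 36.7 = 0.862.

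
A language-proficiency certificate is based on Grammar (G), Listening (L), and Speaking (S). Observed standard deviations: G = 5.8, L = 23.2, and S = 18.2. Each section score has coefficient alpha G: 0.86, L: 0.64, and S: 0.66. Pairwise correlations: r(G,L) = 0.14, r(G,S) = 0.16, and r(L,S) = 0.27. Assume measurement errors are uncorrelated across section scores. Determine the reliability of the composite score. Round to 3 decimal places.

0.741

Var(G+L+S) = 5.8² + 23.2² + 18.2² + 2·[5.8·23.2·0.14 + 5.8·18.2·0.16 + 23.2·18.2·0.27] = 903.12 + 299.466 = 1202.59.
Under uncorrelated errors the observed covariances equal the true-score covariances, so only the own-variance terms attenuate.
True-score variance = [5.8²·0.86 + 23.2²·0.64 + 18.2²·0.66] + 299.466 = 592.022 + 299.466 = 891.488.
Reliability = 891.488 / 1202.59 = 0.741.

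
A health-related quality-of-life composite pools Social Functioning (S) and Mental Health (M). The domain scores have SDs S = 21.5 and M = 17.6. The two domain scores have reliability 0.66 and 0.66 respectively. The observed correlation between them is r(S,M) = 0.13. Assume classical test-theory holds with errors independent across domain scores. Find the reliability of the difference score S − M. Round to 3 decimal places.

Var(S−M) = 21.5² + 17.6² − 2·21.5·17.6·0.13 = 772.01 − 98.384 = 673.626.
Because errors are independent across components, Cov(Tᵢ,Tⱼ) = Cov(Xᵢ,Xⱼ); the off-diagonal part of the true-score variance is the same as above.
True-score variance = [21.5²·0.66 + 17.6²·0.66] − 98.384 = 509.527 − 98.384 = 411.143.
Reliability = 411.143 / 673.626 = 0.610.

0.610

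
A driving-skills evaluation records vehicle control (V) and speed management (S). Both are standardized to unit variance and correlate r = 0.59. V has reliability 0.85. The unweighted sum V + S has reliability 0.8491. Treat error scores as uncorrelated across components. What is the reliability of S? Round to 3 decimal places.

Var(V+S) = 2 + 2·0.59 = 3.180.
True-score variance = ρ_V + ρ_S + 2·0.59, so 0.8491 = (0.85 + ρ_S + 1.18) / 3.180.
ρ_S = 0.8491·3.180 − 0.85 − 1.18 = 0.670.

0.670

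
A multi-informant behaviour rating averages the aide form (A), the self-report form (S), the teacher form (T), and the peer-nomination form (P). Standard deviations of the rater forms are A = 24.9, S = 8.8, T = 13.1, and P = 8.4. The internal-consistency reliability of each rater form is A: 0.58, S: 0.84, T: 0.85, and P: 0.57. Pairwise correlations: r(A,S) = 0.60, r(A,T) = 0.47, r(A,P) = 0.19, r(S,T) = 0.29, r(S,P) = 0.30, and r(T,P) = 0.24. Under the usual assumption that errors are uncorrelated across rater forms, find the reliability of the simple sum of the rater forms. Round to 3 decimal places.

0.812

Var(A+S+T+P) = 24.9² + 8.8² + 13.1² + 8.4² + 2·[24.9·8.8·0.60 + 24.9·13.1·0.47 + 24.9·8.4·0.19 + 8.8·13.1·0.29 + 8.8·8.4·0.30 + 13.1·8.4·0.24] = 939.62 + 813.077 = 1752.7.
With uncorrelated errors the cross-covariances are all true-score covariance, so they carry over unchanged; only the diagonal terms shrink to ρᵢσᵢ².
True-score variance = [24.9²·0.58 + 8.8²·0.84 + 13.1²·0.85 + 8.4²·0.57] + 813.077 = 610.743 + 813.077 = 1423.82.
Reliability = 1423.82 / 1752.7 = 0.812.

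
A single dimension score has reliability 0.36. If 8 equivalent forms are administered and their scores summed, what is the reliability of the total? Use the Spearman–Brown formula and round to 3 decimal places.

0.818

ρ_k = kρ / (1 + (k−1)ρ) = 8·0.36 / (1 + 7·0.36) = 2.880 / 3.520 = 0.818.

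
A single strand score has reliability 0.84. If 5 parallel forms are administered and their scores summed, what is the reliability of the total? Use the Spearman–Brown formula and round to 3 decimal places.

0.963

ρ_k = kρ / (1 + (k−1)ρ) = 5·0.84 / (1 + 4·0.84) = 4.200 / 4.360 = 0.963.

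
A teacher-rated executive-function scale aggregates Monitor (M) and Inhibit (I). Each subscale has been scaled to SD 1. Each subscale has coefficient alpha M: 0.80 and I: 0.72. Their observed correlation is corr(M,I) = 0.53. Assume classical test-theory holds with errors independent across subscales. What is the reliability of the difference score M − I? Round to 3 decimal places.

Var(M−I) = 1 + 1 − 2·0.53 = 2 − 1.06 = 0.94.
Because errors are independent across components, Cov(Tᵢ,Tⱼ) = Cov(Xᵢ,Xⱼ); the off-diagonal part of the true-score variance is the same as above.
True-score variance = [0.80 + 0.72] − 1.06 = 1.52 − 1.06 = 0.46.
Reliability = 0.46 / 0.94 = 0.489.

0.489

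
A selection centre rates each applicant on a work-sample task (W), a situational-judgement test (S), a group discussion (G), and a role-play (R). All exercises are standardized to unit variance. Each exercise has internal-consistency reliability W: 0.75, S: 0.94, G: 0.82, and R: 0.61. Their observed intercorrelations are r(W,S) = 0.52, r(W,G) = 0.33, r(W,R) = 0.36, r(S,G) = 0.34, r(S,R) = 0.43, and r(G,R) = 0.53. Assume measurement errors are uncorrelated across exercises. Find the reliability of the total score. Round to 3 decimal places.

0.902

Var(W+S+G+R) = 4 + 2·[0.52 + 0.33 + 0.36 + 0.34 + 0.43 + 0.53] = 4 + 5.02 = 9.02.
Under uncorrelated errors the observed covariances equal the true-score covariances, so only the own-variance terms attenuate.
True-score variance = [0.75 + 0.94 + 0.82 + 0.61] + 5.02 = 3.12 + 5.02 = 8.14.
Reliability = 8.14 / 9.02 = 0.902.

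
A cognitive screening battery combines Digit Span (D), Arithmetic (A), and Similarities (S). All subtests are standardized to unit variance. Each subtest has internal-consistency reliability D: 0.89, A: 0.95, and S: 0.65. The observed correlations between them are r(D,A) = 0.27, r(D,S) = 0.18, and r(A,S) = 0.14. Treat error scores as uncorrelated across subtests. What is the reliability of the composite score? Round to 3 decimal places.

Var(D+A+S) = 3 + 2·[0.27 + 0.18 + 0.14] = 3 + 1.18 = 4.18.
With uncorrelated errors the cross-covariances are all true-score covariance, so they carry over unchanged; only the diagonal terms shrink to ρᵢσᵢ².
True-score variance = [0.89 + 0.95 + 0.65] + 1.18 = 2.49 + 1.18 = 3.67.
Reliability = 3.67 / 4.18 = 0.878.

0.878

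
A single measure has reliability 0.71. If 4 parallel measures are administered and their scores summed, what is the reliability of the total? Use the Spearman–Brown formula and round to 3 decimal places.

ρ_k = kρ / (1 + (k−1)ρ) = 4·0.71 / (1 + 3·0.71) = 2.840 / 3.130 = 0.907.

0.907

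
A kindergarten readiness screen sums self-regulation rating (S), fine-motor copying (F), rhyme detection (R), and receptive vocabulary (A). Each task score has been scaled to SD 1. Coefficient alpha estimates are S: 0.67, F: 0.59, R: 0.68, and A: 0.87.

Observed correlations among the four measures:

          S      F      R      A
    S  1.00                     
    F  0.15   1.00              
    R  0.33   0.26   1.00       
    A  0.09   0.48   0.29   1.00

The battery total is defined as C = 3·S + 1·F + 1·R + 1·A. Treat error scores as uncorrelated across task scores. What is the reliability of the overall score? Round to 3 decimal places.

Var(C) = 3² + 1 + 1 + 1 + 2·[3·0.15 + 3·0.33 + 3·0.09 + 0.26 + 0.48 + 0.29] = 12 + 5.48 = 17.48.
Under uncorrelated errors the observed covariances equal the true-score covariances, so only the own-variance terms attenuate.
True-score variance = [3²·0.67 + 0.59 + 0.68 + 0.87] + 5.48 = 8.17 + 5.48 = 13.65.
Reliability = 13.65 / 17.48 = 0.781.

0.781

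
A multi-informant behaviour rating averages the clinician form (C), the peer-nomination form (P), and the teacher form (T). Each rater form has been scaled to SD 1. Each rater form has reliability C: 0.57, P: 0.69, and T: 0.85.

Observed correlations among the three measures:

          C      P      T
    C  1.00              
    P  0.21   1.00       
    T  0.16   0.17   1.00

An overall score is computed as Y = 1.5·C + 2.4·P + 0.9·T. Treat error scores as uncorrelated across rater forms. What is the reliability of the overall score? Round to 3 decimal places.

0.750

Var(Y) = 1.5² + 2.4² + 0.9² + 2·[3.6·0.21 + 1.35·0.16 + 2.16·0.17] = 8.82 + 2.6784 = 11.4984.
With uncorrelated errors the cross-covariances are all true-score covariance, so they carry over unchanged; only the diagonal terms shrink to ρᵢσᵢ².
True-score variance = [1.5²·0.57 + 2.4²·0.69 + 0.9²·0.85] + 2.6784 = 5.9454 + 2.6784 = 8.6238.
Reliability = 8.6238 / 11.4984 = 0.750.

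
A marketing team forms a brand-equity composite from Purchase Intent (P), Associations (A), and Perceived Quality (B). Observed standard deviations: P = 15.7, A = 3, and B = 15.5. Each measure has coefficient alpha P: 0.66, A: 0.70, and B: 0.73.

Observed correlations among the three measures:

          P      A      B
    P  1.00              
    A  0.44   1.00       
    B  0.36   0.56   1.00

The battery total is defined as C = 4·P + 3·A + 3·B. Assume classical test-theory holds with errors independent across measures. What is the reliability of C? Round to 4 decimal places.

Var(C) = 4²·15.7² + 3²·3² + 3²·15.5² + 2·[12·15.7·3·0.44 + 12·15.7·15.5·0.36 + 9·3·15.5·0.56] = 6187.09 + 3068.64 = 9255.73.
With uncorrelated errors the cross-covariances are all true-score covariance, so they carry over unchanged; only the diagonal terms shrink to ρᵢσᵢ².
True-score variance = [4²·15.7²·0.66 + 3²·3²·0.70 + 3²·15.5²·0.73] + 3068.64 = 4238.08 + 3068.64 = 7306.72.
Reliability = 7306.72 / 9255.73 = 0.7894.

0.7894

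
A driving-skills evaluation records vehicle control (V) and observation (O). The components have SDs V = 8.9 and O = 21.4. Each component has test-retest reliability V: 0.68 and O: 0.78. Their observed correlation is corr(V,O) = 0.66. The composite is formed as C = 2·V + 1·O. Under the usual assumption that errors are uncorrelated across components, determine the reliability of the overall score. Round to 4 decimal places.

Var(C) = 2²·8.9² + 21.4² + 2·[2·8.9·21.4·0.66] = 774.8 + 502.814 = 1277.61.
Under uncorrelated errors the observed covariances equal the true-score covariances, so only the own-variance terms attenuate.
True-score variance = [2²·8.9²·0.68 + 21.4²·0.78] + 502.814 = 572.66 + 502.814 = 1075.47.
Reliability = 1075.47 / 1277.61 = 0.8418.

0.8418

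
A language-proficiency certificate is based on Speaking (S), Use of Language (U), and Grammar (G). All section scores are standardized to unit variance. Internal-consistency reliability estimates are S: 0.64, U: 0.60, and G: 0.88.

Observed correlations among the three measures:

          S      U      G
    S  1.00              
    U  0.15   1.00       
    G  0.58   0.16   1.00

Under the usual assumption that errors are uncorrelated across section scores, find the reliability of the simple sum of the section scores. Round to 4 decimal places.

0.8159

Var(S+U+G) = 3 + 2·[0.15 + 0.58 + 0.16] = 3 + 1.78 = 4.78.
Under uncorrelated errors the observed covariances equal the true-score covariances, so only the own-variance terms attenuate.
True-score variance = [0.64 + 0.60 + 0.88] + 1.78 = 2.12 + 1.78 = 3.9.
Reliability = 3.9 / 4.78 = 0.8159.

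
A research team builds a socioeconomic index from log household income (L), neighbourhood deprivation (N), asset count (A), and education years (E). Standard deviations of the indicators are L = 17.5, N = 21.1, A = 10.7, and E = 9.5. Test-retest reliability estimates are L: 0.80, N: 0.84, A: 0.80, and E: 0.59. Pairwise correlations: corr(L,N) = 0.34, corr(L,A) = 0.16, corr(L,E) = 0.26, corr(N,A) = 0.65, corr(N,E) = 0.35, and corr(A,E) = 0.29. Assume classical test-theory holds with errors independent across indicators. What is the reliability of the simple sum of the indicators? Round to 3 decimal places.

Var(L+N+A+E) = 17.5² + 21.1² + 10.7² + 9.5² + 2·[17.5·21.1·0.34 + 17.5·10.7·0.16 + 17.5·9.5·0.26 + 21.1·10.7·0.65 + 21.1·9.5·0.35 + 10.7·9.5·0.29] = 956.2 + 890.233 = 1846.43.
Under uncorrelated errors the observed covariances equal the true-score covariances, so only the own-variance terms attenuate.
True-score variance = [17.5²·0.80 + 21.1²·0.84 + 10.7²·0.80 + 9.5²·0.59] + 890.233 = 763.816 + 890.233 = 1654.05.
Reliability = 1654.05 / 1846.43 = 0.896.

0.896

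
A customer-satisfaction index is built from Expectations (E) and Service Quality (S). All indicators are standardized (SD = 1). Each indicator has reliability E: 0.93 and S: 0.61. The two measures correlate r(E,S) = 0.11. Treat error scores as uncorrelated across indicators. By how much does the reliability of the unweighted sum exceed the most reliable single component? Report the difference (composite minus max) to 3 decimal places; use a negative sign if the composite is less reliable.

-0.137

Var(sum) = 2 + 0.22 = 2.22; true-score variance = 1.54 + 0.22 = 1.76; composite reliability = 0.7928.
Max component reliability = 0.9300.
Difference = 0.7928 − 0.9300 = -0.137.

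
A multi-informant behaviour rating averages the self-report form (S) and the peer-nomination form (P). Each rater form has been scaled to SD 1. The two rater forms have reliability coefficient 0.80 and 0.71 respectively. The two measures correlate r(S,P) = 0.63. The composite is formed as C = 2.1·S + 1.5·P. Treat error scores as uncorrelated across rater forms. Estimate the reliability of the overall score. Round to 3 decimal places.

0.856

Var(C) = 2.1² + 1.5² + 2·[3.15·0.63] = 6.66 + 3.969 = 10.629.
With uncorrelated errors the cross-covariances are all true-score covariance, so they carry over unchanged; only the diagonal terms shrink to ρᵢσᵢ².
True-score variance = [2.1²·0.80 + 1.5²·0.71] + 3.969 = 5.1255 + 3.969 = 9.0945.
Reliability = 9.0945 / 10.629 = 0.856.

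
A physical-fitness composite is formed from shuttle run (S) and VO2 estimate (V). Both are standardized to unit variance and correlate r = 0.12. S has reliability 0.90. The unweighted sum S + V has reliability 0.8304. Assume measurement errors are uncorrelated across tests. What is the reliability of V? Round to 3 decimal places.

0.720

Var(S+V) = 2 + 2·0.12 = 2.240.
True-score variance = ρ_S + ρ_V + 2·0.12, so 0.8304 = (0.90 + ρ_V + 0.24) / 2.240.
ρ_V = 0.8304·2.240 − 0.90 − 0.24 = 0.720.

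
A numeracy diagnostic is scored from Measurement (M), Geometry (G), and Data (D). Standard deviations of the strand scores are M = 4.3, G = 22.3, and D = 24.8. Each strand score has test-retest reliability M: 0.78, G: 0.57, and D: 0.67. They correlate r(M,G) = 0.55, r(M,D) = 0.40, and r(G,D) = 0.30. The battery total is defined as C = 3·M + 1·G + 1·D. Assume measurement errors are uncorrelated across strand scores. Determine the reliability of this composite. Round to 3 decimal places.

Var(C) = 3²·4.3² + 22.3² + 24.8² + 2·[3·4.3·22.3·0.55 + 3·4.3·24.8·0.40 + 22.3·24.8·0.30] = 1278.74 + 904.197 = 2182.94.
Because errors are independent across components, Cov(Tᵢ,Tⱼ) = Cov(Xᵢ,Xⱼ); the off-diagonal part of the true-score variance is the same as above.
True-score variance = [3²·4.3²·0.78 + 22.3²·0.57 + 24.8²·0.67] + 904.197 = 825.332 + 904.197 = 1729.53.
Reliability = 1729.53 / 2182.94 = 0.792.

0.792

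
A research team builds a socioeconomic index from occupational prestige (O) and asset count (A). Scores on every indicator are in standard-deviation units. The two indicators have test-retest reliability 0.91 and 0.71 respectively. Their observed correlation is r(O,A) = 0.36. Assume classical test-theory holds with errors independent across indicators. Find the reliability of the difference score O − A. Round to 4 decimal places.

0.7031

Var(O−A) = 1 + 1 − 2·0.36 = 2 − 0.72 = 1.28.
With uncorrelated errors the cross-covariances are all true-score covariance, so they carry over unchanged; only the diagonal terms shrink to ρᵢσᵢ².
True-score variance = [0.91 + 0.71] − 0.72 = 1.62 − 0.72 = 0.9.
Reliability = 0.9 / 1.28 = 0.7031.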